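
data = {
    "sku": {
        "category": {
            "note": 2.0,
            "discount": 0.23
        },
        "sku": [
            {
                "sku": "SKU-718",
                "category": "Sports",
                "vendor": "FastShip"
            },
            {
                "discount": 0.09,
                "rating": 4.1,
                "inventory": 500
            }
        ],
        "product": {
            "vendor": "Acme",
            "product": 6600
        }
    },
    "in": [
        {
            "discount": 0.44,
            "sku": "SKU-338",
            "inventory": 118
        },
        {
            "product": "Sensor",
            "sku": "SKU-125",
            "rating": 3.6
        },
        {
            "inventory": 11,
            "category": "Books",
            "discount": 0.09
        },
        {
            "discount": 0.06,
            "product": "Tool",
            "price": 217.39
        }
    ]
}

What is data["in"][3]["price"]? 217.39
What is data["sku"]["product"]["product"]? 6600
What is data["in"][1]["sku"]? "SKU-125"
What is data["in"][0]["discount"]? 0.44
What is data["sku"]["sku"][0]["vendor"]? "FastShip"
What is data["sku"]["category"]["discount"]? 0.23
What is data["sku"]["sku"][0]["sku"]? "SKU-718"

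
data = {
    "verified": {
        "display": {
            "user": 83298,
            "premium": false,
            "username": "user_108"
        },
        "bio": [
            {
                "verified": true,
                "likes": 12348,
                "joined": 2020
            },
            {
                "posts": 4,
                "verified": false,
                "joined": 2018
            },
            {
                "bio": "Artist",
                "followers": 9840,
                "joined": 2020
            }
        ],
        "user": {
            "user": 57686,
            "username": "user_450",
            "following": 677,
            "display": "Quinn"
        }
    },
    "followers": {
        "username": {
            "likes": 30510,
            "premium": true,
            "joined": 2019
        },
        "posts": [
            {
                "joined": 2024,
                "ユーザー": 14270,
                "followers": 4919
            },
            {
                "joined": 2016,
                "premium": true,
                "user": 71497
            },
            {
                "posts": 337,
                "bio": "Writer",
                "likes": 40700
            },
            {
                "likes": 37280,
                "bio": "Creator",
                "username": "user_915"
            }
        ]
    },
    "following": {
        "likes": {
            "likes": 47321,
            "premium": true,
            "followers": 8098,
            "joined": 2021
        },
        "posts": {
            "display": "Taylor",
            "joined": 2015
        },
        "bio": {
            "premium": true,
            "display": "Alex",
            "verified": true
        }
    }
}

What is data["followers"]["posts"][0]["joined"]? 2024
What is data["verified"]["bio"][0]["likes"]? 12348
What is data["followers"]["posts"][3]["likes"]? 37280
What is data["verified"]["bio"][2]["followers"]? 9840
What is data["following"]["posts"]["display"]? "Taylor"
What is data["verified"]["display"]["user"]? 83298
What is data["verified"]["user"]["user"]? 57686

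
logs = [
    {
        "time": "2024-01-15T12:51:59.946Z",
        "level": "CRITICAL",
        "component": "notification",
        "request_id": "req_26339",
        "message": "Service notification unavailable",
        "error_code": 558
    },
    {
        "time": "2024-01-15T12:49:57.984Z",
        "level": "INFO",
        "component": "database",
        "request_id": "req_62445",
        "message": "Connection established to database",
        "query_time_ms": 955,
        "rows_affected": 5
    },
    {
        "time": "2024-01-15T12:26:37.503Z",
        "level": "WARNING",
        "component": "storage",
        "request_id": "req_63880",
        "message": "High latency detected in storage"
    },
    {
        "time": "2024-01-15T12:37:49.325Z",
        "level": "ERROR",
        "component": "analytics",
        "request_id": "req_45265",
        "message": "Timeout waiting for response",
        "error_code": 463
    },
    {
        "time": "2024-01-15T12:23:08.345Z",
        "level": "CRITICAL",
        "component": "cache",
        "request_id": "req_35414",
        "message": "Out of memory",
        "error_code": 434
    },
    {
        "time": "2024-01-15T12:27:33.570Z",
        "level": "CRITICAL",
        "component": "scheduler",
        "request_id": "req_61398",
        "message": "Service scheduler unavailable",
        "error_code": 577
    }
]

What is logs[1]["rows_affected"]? 5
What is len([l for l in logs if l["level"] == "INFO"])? 1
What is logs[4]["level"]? "CRITICAL"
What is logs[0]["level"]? "CRITICAL"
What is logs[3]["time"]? "2024-01-15T12:37:49.325Z"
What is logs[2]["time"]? "2024-01-15T12:26:37.503Z"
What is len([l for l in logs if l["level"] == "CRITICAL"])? 3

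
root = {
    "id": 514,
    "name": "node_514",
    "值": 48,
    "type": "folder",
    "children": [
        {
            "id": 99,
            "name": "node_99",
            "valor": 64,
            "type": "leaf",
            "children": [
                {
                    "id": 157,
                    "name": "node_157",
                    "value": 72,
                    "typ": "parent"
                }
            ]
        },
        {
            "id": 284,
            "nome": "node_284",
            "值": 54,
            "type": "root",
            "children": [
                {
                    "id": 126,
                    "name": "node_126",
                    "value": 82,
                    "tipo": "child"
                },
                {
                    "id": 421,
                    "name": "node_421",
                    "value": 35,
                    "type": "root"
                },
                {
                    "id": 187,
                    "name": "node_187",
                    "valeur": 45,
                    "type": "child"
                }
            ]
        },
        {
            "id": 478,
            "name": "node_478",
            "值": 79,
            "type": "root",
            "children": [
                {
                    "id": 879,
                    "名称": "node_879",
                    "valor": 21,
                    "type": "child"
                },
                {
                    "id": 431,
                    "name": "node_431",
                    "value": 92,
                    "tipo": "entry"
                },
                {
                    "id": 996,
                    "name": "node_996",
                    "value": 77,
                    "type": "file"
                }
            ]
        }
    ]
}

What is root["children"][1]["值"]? 54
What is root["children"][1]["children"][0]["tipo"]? "child"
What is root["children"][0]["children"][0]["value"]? 72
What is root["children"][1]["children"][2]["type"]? "child"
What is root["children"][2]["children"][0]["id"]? 879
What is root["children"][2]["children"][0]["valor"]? 21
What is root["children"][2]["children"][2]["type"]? "file"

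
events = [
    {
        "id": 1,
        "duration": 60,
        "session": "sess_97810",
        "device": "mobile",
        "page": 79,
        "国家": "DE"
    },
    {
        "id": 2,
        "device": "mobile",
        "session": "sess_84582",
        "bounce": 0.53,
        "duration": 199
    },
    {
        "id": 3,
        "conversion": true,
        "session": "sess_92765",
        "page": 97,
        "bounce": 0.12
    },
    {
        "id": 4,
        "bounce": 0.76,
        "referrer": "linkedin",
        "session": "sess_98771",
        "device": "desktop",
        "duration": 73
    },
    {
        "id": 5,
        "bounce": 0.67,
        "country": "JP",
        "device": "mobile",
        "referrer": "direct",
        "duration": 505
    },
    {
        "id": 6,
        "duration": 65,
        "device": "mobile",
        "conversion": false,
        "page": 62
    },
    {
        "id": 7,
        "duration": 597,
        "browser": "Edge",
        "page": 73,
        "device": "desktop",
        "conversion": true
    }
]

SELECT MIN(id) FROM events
1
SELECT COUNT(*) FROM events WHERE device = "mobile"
4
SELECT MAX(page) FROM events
97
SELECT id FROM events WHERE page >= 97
[3]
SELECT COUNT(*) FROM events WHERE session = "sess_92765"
1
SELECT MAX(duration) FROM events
597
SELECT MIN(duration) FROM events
60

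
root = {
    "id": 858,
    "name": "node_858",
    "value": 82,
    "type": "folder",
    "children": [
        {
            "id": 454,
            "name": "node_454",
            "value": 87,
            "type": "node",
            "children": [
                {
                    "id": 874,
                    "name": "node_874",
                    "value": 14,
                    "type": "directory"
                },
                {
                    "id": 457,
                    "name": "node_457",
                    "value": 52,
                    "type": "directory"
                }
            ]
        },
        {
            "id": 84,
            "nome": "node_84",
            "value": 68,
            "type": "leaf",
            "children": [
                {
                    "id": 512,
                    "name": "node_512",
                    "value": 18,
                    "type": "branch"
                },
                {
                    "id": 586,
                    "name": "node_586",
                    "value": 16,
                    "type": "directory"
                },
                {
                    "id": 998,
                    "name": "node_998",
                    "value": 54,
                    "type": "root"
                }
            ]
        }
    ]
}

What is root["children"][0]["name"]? "node_454"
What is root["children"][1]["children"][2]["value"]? 54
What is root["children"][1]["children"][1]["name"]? "node_586"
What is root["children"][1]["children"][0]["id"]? 512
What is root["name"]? "node_858"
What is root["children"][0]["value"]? 87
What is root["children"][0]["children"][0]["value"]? 14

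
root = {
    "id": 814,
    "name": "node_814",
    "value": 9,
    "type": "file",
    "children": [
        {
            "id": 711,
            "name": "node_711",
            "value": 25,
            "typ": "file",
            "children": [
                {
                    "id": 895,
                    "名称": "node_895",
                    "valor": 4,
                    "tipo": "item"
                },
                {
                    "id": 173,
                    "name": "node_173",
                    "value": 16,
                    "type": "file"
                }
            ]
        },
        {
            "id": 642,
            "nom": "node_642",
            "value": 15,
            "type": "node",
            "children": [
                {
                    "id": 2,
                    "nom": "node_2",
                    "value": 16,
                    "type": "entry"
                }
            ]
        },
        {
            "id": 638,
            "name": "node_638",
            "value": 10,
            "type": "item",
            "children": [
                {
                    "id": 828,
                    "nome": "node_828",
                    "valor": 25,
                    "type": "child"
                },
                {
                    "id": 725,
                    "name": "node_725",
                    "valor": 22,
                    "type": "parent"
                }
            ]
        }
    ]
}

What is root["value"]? 9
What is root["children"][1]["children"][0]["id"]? 2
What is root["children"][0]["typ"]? "file"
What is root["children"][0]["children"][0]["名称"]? "node_895"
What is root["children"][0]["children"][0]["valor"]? 4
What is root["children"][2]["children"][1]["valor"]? 22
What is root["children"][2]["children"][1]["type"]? "parent"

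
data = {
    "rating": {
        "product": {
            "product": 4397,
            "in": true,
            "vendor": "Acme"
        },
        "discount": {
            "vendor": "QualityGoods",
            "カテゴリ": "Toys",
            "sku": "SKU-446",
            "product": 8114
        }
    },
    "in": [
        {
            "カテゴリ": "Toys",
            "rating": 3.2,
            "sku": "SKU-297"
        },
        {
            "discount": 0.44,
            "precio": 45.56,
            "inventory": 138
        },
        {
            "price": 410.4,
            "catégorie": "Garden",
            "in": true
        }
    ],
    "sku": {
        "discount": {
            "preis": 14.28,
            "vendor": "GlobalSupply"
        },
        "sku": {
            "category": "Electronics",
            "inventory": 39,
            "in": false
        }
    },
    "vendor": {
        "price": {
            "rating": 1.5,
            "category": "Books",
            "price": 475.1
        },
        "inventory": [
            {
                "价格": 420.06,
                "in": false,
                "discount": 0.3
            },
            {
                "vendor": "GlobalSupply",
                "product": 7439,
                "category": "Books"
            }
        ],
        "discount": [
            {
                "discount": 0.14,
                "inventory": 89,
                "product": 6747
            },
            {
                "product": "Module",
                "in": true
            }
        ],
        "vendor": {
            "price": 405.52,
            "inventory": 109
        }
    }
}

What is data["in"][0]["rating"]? 3.2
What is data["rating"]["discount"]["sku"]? "SKU-446"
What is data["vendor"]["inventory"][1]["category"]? "Books"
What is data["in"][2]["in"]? True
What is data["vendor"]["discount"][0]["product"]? 6747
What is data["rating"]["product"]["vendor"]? "Acme"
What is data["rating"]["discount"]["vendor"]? "QualityGoods"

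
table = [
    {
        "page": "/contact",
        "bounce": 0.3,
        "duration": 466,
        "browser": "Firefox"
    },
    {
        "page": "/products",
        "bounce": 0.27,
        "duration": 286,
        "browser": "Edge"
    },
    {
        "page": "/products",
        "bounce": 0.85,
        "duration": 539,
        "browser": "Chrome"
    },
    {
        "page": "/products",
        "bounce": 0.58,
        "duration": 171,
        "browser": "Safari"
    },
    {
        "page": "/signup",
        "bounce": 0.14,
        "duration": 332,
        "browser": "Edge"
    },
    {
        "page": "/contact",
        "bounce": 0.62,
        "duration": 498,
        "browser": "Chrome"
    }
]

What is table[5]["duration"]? 498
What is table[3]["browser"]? "Safari"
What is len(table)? 6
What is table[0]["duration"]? 466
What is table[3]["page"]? "/products"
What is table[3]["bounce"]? 0.58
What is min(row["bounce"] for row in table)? 0.14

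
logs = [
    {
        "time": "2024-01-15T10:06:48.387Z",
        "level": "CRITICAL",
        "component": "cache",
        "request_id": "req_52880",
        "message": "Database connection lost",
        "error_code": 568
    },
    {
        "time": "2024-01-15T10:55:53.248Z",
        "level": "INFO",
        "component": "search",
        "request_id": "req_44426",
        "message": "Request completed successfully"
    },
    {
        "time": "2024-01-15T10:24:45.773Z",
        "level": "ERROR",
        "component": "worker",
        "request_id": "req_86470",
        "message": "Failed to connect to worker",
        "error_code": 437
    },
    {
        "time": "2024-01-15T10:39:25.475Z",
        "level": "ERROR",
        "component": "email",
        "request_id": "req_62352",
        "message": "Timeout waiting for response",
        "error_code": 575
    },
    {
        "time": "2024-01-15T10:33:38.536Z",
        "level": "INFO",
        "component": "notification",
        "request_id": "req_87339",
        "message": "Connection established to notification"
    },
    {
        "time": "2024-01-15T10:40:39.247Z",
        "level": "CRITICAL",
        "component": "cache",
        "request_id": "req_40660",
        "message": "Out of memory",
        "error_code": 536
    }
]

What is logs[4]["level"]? "INFO"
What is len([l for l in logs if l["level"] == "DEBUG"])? 0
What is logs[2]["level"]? "ERROR"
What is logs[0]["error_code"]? 568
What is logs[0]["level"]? "CRITICAL"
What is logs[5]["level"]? "CRITICAL"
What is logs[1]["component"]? "search"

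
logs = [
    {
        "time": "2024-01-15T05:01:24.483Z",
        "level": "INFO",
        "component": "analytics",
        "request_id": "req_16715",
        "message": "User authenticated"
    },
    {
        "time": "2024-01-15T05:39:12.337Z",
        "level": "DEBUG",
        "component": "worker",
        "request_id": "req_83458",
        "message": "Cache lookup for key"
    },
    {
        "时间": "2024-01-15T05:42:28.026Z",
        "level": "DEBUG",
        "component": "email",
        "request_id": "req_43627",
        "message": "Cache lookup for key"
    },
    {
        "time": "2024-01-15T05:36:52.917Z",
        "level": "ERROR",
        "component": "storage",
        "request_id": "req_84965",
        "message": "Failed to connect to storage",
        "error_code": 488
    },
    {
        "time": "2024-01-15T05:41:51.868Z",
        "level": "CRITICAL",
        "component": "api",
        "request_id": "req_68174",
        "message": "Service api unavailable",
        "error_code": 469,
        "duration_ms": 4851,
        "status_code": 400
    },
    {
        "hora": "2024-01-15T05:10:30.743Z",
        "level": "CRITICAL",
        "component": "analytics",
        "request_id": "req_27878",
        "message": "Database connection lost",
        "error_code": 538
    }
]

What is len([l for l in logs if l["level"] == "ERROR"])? 1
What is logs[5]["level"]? "CRITICAL"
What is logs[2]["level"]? "DEBUG"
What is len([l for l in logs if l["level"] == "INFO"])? 1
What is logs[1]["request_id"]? "req_83458"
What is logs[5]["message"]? "Database connection lost"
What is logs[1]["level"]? "DEBUG"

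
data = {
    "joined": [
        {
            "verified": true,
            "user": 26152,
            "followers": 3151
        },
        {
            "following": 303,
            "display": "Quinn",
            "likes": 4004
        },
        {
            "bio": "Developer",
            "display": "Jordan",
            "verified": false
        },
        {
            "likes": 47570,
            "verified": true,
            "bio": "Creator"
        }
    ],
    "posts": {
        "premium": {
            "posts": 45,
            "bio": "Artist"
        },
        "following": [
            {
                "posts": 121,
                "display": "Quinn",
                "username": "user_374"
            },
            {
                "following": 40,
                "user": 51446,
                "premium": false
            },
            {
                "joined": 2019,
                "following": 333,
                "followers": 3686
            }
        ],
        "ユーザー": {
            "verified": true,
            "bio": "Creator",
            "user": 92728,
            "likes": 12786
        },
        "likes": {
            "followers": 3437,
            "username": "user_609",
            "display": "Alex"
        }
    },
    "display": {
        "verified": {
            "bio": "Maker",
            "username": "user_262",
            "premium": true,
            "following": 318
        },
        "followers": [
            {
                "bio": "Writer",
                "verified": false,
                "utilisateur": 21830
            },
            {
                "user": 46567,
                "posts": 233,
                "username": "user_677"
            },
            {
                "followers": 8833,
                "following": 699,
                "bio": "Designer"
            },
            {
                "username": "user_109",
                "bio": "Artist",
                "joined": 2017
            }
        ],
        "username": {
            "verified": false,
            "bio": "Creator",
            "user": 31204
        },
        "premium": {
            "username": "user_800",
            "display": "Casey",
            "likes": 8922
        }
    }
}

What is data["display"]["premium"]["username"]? "user_800"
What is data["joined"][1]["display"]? "Quinn"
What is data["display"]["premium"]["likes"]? 8922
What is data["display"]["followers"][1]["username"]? "user_677"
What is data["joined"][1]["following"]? 303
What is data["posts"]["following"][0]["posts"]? 121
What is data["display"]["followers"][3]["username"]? "user_109"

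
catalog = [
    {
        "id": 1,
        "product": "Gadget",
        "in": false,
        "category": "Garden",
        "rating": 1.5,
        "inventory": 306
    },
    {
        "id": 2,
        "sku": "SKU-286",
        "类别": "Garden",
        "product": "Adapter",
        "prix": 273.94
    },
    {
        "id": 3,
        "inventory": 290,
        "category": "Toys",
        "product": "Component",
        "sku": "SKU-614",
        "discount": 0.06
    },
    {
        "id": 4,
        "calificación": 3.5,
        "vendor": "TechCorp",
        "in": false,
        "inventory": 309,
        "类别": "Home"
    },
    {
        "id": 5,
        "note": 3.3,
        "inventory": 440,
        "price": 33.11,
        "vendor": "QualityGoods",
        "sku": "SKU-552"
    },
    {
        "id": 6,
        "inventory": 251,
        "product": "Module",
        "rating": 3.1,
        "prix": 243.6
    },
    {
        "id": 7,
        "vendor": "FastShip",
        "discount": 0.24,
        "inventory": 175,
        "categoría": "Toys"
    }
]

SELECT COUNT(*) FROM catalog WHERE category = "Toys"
1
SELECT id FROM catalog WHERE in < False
[]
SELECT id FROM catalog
[1, 2, 3, 4, 5, 6, 7]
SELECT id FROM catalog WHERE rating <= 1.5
[1]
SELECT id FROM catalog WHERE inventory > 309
[5]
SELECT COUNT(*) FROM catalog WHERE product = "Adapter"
1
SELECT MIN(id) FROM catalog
1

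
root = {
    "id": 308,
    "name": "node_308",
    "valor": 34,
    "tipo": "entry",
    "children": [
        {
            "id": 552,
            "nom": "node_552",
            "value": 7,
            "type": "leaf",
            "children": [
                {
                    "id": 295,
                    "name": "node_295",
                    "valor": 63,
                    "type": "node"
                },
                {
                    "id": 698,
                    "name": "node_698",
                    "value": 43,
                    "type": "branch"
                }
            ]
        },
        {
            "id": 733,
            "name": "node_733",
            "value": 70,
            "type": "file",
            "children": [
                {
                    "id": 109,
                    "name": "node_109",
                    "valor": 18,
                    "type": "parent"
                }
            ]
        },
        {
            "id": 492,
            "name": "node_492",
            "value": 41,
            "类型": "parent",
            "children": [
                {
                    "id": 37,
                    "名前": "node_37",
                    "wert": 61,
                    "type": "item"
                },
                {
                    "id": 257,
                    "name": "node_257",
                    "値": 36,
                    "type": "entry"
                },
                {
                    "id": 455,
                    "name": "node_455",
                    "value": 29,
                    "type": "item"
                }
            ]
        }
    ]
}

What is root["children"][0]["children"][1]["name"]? "node_698"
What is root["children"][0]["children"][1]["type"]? "branch"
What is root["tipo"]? "entry"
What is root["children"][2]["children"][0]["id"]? 37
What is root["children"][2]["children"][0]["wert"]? 61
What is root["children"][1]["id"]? 733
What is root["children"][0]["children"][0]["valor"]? 63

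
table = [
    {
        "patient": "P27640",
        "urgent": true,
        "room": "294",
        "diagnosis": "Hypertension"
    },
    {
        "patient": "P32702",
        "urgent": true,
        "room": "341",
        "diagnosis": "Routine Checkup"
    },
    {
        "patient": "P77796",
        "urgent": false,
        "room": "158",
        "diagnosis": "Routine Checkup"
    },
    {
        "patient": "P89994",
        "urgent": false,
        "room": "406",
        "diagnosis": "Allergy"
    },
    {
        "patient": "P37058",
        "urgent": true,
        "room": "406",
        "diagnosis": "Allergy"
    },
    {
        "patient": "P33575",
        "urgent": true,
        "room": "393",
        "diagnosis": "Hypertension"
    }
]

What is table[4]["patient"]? "P37058"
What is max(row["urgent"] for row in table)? True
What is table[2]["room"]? "158"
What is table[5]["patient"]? "P33575"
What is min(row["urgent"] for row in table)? False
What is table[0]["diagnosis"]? "Hypertension"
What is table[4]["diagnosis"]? "Allergy"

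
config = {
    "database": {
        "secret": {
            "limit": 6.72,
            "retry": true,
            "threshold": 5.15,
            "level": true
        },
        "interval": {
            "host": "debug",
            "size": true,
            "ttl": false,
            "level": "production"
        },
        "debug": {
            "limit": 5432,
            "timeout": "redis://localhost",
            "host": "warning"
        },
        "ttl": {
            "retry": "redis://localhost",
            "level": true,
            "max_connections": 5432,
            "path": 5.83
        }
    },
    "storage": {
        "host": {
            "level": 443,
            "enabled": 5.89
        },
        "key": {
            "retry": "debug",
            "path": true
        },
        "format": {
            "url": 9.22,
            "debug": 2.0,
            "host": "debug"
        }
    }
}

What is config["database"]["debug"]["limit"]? 5432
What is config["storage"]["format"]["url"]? 9.22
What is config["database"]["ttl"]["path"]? 5.83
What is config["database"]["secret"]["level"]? True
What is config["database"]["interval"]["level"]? "production"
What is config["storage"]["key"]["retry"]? "debug"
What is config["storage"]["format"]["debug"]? 2.0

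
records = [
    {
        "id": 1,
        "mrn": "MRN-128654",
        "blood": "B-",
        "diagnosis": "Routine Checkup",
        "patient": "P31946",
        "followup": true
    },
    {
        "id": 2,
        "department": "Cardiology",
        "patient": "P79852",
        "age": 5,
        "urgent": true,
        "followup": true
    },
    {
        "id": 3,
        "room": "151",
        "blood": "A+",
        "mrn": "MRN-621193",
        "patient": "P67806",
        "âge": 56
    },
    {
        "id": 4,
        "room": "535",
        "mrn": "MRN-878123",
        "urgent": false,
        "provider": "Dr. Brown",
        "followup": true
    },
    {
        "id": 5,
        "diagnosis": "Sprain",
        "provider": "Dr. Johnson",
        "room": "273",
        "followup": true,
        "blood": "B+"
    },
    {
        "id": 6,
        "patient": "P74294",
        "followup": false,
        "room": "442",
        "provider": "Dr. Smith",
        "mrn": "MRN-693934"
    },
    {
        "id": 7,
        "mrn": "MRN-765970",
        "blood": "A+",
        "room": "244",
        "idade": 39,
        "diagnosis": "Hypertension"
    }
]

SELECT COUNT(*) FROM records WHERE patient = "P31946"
1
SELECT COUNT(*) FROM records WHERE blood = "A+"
2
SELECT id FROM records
[1, 2, 3, 4, 5, 6, 7]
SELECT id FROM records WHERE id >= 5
[5, 6, 7]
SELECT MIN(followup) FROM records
False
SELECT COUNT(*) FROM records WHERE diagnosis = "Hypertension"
1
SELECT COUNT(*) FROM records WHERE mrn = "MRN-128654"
1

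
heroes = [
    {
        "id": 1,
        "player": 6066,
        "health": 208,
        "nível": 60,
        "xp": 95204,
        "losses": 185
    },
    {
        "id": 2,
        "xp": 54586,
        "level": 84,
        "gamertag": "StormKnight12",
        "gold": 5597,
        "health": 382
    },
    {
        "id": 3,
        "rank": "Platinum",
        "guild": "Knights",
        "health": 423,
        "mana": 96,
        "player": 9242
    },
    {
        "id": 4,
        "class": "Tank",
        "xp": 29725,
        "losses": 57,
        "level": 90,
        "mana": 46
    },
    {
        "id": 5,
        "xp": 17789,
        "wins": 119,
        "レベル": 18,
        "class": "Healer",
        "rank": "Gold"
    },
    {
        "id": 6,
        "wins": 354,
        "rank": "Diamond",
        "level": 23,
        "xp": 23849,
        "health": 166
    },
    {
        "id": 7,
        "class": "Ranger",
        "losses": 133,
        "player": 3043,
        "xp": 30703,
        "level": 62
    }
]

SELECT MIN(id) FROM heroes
1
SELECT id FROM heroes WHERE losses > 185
[]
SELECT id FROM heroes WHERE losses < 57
[]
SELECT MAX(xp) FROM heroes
95204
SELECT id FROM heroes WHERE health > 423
[]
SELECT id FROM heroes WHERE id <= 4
[1, 2, 3, 4]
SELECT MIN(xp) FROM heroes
17789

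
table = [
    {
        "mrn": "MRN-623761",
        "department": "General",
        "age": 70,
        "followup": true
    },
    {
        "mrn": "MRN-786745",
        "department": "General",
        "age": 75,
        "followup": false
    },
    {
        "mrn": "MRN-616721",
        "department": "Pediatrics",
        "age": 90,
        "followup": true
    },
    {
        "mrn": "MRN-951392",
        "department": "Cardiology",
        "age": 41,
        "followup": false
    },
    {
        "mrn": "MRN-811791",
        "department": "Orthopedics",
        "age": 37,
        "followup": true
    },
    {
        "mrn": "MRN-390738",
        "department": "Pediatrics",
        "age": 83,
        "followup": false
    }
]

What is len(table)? 6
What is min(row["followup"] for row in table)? False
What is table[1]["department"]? "General"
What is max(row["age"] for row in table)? 90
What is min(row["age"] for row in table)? 37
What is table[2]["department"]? "Pediatrics"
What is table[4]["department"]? "Orthopedics"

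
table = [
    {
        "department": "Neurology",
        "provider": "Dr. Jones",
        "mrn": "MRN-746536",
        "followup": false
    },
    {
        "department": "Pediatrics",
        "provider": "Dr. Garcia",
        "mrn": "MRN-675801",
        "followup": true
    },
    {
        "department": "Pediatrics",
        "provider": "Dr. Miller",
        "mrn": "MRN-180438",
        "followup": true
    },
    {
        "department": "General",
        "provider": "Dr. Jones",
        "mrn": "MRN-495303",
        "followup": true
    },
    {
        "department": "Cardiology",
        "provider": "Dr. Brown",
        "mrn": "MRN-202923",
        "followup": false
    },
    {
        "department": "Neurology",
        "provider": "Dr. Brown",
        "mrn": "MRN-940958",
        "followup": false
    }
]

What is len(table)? 6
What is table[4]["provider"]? "Dr. Brown"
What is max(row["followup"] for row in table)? True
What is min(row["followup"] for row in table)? False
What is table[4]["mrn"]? "MRN-202923"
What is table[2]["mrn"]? "MRN-180438"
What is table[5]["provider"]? "Dr. Brown"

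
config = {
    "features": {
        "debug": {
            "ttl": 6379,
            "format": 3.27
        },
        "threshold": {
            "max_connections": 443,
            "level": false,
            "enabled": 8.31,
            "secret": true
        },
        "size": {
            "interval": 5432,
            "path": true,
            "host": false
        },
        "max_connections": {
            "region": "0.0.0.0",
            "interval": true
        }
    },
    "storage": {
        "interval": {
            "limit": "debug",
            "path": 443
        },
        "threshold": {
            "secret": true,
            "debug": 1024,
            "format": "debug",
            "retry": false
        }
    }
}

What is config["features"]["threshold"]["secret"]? True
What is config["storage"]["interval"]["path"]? 443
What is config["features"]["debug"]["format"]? 3.27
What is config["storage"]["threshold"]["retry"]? False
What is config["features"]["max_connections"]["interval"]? True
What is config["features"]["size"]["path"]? True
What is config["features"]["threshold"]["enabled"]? 8.31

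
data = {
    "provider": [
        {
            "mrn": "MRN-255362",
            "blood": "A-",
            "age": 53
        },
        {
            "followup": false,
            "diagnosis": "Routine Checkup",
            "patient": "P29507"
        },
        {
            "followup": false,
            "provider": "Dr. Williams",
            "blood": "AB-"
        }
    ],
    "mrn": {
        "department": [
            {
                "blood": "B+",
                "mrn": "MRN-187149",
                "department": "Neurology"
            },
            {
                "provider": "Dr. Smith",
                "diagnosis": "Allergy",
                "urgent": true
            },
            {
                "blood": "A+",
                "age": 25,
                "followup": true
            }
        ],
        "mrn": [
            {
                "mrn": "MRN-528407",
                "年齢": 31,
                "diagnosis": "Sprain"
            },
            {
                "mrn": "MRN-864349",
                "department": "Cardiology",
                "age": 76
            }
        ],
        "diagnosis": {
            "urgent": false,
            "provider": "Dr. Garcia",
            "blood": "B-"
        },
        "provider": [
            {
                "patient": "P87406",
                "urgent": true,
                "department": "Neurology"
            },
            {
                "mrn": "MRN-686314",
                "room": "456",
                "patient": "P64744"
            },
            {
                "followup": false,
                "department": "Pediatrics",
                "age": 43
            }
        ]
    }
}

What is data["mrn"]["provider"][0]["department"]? "Neurology"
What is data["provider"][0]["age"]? 53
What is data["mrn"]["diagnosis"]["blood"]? "B-"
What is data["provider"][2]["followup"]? False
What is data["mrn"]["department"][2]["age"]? 25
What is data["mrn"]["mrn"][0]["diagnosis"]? "Sprain"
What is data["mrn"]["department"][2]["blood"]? "A+"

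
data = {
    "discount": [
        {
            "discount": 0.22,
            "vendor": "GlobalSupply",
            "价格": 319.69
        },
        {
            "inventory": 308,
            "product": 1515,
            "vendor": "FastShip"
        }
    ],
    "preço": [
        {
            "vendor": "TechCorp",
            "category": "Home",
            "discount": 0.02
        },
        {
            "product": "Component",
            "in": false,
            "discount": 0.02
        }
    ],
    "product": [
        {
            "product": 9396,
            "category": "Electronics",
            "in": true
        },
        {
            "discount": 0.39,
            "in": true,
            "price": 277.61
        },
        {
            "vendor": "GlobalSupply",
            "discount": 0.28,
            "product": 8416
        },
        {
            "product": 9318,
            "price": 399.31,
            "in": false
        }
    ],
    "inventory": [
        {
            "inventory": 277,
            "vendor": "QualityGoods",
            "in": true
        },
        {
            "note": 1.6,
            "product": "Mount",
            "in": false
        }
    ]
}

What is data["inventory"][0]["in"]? True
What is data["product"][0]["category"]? "Electronics"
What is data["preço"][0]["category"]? "Home"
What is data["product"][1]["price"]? 277.61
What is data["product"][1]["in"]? True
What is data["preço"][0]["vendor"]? "TechCorp"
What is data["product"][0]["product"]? 9396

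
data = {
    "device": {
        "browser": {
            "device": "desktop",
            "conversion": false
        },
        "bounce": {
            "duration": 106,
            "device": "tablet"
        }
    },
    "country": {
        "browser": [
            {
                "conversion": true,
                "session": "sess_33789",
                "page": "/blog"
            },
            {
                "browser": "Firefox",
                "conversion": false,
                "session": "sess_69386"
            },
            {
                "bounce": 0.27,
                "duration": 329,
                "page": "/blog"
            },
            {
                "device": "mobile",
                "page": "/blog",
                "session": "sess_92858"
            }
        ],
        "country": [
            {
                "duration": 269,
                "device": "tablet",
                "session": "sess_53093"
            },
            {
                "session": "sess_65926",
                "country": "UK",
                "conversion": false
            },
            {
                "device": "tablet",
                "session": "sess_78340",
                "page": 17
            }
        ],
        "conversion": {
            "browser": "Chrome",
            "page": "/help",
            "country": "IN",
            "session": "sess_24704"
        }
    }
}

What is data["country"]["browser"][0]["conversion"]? True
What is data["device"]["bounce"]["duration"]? 106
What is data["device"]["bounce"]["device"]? "tablet"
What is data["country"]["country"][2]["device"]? "tablet"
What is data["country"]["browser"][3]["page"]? "/blog"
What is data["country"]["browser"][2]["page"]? "/blog"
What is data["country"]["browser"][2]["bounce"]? 0.27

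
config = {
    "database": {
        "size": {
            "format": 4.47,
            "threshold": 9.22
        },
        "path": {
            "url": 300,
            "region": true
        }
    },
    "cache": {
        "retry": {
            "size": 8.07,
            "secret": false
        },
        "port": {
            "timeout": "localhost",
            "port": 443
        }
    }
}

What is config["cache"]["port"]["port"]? 443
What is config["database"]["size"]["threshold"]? 9.22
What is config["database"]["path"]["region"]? True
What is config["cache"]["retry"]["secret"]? False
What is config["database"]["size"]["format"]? 4.47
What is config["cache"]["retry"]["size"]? 8.07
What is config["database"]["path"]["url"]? 300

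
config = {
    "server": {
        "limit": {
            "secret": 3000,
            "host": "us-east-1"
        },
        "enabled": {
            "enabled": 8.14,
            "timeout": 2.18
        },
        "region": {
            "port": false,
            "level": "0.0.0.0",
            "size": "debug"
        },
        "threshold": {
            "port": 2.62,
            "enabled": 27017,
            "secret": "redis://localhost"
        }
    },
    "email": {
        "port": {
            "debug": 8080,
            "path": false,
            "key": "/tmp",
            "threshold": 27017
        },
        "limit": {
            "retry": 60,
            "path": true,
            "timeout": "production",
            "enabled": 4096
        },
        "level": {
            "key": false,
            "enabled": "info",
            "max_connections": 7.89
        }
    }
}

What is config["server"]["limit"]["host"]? "us-east-1"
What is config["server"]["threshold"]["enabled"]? 27017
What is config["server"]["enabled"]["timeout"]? 2.18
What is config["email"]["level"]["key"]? False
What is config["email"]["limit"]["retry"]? 60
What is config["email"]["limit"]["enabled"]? 4096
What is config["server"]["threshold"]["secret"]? "redis://localhost"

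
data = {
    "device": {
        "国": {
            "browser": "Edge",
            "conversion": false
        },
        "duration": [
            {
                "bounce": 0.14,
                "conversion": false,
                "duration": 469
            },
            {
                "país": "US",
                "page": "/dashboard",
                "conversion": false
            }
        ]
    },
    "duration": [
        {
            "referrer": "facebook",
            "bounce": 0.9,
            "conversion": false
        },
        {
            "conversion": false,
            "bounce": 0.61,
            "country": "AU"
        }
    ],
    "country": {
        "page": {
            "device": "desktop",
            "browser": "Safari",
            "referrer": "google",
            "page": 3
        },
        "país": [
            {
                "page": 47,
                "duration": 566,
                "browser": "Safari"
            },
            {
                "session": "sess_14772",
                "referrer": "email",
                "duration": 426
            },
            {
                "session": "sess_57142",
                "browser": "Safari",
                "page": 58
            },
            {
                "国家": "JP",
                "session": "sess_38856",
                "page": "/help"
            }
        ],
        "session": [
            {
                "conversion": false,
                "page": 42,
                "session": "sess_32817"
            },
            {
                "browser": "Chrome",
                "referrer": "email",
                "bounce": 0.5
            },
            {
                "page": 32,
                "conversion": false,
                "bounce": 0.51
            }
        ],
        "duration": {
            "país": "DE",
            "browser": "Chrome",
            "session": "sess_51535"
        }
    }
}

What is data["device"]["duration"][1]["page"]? "/dashboard"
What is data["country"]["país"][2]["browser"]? "Safari"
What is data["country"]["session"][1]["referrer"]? "email"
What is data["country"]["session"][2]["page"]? 32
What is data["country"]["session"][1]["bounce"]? 0.5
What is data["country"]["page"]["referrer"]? "google"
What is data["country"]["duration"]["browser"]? "Chrome"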